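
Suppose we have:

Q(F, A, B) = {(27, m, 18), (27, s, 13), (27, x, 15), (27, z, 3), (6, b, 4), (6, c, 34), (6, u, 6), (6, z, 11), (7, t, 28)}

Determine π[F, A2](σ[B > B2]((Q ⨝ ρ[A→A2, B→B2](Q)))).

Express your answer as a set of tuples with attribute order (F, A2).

ρ[A→A2, B→B2]: schema becomes (F, A2, B2); tuples unchanged.
Joining Q and ρ[A→A2, B→B2](Q) on F yields {(27, m, 18, m, 18), (27, m, 18, s, 13), (27, m, 18, x, 15), (27, m, 18, z, 3), (27, s, 13, m, 18), (27, s, 13, s, 13), (27, s, 13, x, 15), (27, s, 13, z, 3), (27, x, 15, m, 18), (27, x, 15, s, 13), (27, x, 15, x, 15), (27, x, 15, z, 3), (27, z, 3, m, 18), (27, z, 3, s, 13), (27, z, 3, x, 15), (27, z, 3, z, 3), (6, b, 4, b, 4), (6, b, 4, c, 34), (6, b, 4, u, 6), (6, b, 4, z, 11), (6, c, 34, b, 4), (6, c, 34, c, 34), (6, c, 34, u, 6), (6, c, 34, z, 11), (6, u, 6, b, 4), (6, u, 6, c, 34), (6, u, 6, u, 6), (6, u, 6, z, 11), (6, z, 11, b, 4), (6, z, 11, c, 34), (6, z, 11, u, 6), (6, z, 11, z, 11), (7, t, 28, t, 28)}.
Apply σ_{B > B2}; surviving tuples: {(27, m, 18, s, 13), (27, m, 18, x, 15), (27, m, 18, z, 3), (27, s, 13, z, 3), (27, x, 15, s, 13), (27, x, 15, z, 3), (6, c, 34, b, 4), (6, c, 34, u, 6), (6, c, 34, z, 11), (6, u, 6, b, 4), (6, z, 11, b, 4), (6, z, 11, u, 6)}
Projecting to F, A2 (6 duplicate(s) eliminated): {(27, s), (27, x), (27, z), (6, b), (6, u), (6, z)}

{(27, s), (27, x), (27, z), (6, b), (6, u), (6, z)}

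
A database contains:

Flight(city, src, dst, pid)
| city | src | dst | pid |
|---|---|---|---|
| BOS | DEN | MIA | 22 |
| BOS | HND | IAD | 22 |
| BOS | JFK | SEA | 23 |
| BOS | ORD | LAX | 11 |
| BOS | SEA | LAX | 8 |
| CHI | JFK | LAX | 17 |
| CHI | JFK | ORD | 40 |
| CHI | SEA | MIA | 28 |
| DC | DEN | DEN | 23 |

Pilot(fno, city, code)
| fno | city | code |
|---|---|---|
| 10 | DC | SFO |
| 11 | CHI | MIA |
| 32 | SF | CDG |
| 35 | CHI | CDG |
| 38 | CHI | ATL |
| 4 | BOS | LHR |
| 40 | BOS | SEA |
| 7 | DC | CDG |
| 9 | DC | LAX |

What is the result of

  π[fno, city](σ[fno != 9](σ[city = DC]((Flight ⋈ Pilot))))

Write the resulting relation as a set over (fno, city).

{(10, DC), (7, DC)}

Natural join on city: {(BOS, DEN, MIA, 22, 4, LHR), (BOS, DEN, MIA, 22, 40, SEA), (BOS, HND, IAD, 22, 4, LHR), (BOS, HND, IAD, 22, 40, SEA), (BOS, JFK, SEA, 23, 4, LHR), (BOS, JFK, SEA, 23, 40, SEA), (BOS, ORD, LAX, 11, 4, LHR), (BOS, ORD, LAX, 11, 40, SEA), (BOS, SEA, LAX, 8, 4, LHR), (BOS, SEA, LAX, 8, 40, SEA), (CHI, JFK, LAX, 17, 11, MIA), (CHI, JFK, LAX, 17, 35, CDG), (CHI, JFK, LAX, 17, 38, ATL), (CHI, JFK, ORD, 40, 11, MIA), (CHI, JFK, ORD, 40, 35, CDG), (CHI, JFK, ORD, 40, 38, ATL), (CHI, SEA, MIA, 28, 11, MIA), (CHI, SEA, MIA, 28, 35, CDG), (CHI, SEA, MIA, 28, 38, ATL), (DC, DEN, DEN, 23, 10, SFO), (DC, DEN, DEN, 23, 7, CDG), (DC, DEN, DEN, 23, 9, LAX)}
Selection city = DC: {(DC, DEN, DEN, 23, 10, SFO), (DC, DEN, DEN, 23, 7, CDG), (DC, DEN, DEN, 23, 9, LAX)}
Selection fno != 9: {(DC, DEN, DEN, 23, 10, SFO), (DC, DEN, DEN, 23, 7, CDG)}
Keep only column(s) fno, city: {(10, DC), (7, DC)}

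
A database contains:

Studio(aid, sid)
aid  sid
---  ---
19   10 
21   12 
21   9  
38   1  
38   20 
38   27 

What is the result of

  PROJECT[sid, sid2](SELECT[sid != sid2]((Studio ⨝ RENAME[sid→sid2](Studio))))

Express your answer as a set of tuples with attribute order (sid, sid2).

ρ[sid→sid2]: schema becomes (aid, sid2); tuples unchanged.
Joining Studio and RENAME[sid→sid2](Studio) on aid yields {(19, 10, 10), (21, 12, 12), (21, 12, 9), (21, 9, 12), (21, 9, 9), (38, 1, 1), (38, 1, 20), (38, 1, 27), (38, 20, 1), (38, 20, 20), (38, 20, 27), (38, 27, 1), (38, 27, 20), (38, 27, 27)}.
σ[sid != sid2]: keep tuples satisfying sid != sid2 → {(21, 12, 9), (21, 9, 12), (38, 1, 20), (38, 1, 27), (38, 20, 1), (38, 20, 27), (38, 27, 1), (38, 27, 20)}
π_{sid, sid2} gives {(1, 20), (1, 27), (12, 9), (20, 1), (20, 27), (27, 1), (27, 20), (9, 12)}.

{(1, 20), (1, 27), (12, 9), (20, 1), (20, 27), (27, 1), (27, 20), (9, 12)}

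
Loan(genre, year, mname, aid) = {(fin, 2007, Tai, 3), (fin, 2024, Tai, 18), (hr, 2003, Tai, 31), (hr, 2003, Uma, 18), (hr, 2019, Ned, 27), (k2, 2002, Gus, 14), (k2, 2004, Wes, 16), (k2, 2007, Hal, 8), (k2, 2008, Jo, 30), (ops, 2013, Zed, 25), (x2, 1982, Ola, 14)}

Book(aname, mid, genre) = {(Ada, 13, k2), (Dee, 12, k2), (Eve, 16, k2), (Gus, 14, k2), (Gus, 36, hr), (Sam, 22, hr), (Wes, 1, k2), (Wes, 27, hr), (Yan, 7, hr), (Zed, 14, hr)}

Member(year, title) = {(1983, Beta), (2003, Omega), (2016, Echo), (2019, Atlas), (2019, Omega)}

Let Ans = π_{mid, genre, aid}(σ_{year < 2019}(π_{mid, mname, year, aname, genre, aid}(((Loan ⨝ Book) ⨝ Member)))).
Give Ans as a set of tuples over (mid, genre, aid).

Joining Loan and Book on genre yields {(hr, 2003, Tai, 31, Gus, 36), (hr, 2003, Tai, 31, Sam, 22), (hr, 2003, Tai, 31, Wes, 27), (hr, 2003, Tai, 31, Yan, 7), (hr, 2003, Tai, 31, Zed, 14), (hr, 2003, Uma, 18, Gus, 36), (hr, 2003, Uma, 18, Sam, 22), (hr, 2003, Uma, 18, Wes, 27), (hr, 2003, Uma, 18, Yan, 7), (hr, 2003, Uma, 18, Zed, 14), (hr, 2019, Ned, 27, Gus, 36), (hr, 2019, Ned, 27, Sam, 22), (hr, 2019, Ned, 27, Wes, 27), (hr, 2019, Ned, 27, Yan, 7), (hr, 2019, Ned, 27, Zed, 14), (k2, 2002, Gus, 14, Ada, 13), (k2, 2002, Gus, 14, Dee, 12), (k2, 2002, Gus, 14, Eve, 16), (k2, 2002, Gus, 14, Gus, 14), (k2, 2002, Gus, 14, Wes, 1), (k2, 2004, Wes, 16, Ada, 13), (k2, 2004, Wes, 16, Dee, 12), (k2, 2004, Wes, 16, Eve, 16), (k2, 2004, Wes, 16, Gus, 14), (k2, 2004, Wes, 16, Wes, 1), (k2, 2007, Hal, 8, Ada, 13), (k2, 2007, Hal, 8, Dee, 12), (k2, 2007, Hal, 8, Eve, 16), (k2, 2007, Hal, 8, Gus, 14), (k2, 2007, Hal, 8, Wes, 1), (k2, 2008, Jo, 30, Ada, 13), (k2, 2008, Jo, 30, Dee, 12), (k2, 2008, Jo, 30, Eve, 16), (k2, 2008, Jo, 30, Gus, 14), (k2, 2008, Jo, 30, Wes, 1)}.
Joining (Loan ⨝ Book) and Member on year yields {(hr, 2003, Tai, 31, Gus, 36, Omega), (hr, 2003, Tai, 31, Sam, 22, Omega), (hr, 2003, Tai, 31, Wes, 27, Omega), (hr, 2003, Tai, 31, Yan, 7, Omega), (hr, 2003, Tai, 31, Zed, 14, Omega), (hr, 2003, Uma, 18, Gus, 36, Omega), (hr, 2003, Uma, 18, Sam, 22, Omega), (hr, 2003, Uma, 18, Wes, 27, Omega), (hr, 2003, Uma, 18, Yan, 7, Omega), (hr, 2003, Uma, 18, Zed, 14, Omega), (hr, 2019, Ned, 27, Gus, 36, Atlas), (hr, 2019, Ned, 27, Gus, 36, Omega), (hr, 2019, Ned, 27, Sam, 22, Atlas), (hr, 2019, Ned, 27, Sam, 22, Omega), (hr, 2019, Ned, 27, Wes, 27, Atlas), (hr, 2019, Ned, 27, Wes, 27, Omega), (hr, 2019, Ned, 27, Yan, 7, Atlas), (hr, 2019, Ned, 27, Yan, 7, Omega), (hr, 2019, Ned, 27, Zed, 14, Atlas), (hr, 2019, Ned, 27, Zed, 14, Omega)}.
π_{mid, mname, year, aname, genre, aid} gives {(14, Ned, 2019, Zed, hr, 27), (14, Tai, 2003, Zed, hr, 31), (14, Uma, 2003, Zed, hr, 18), (22, Ned, 2019, Sam, hr, 27), (22, Tai, 2003, Sam, hr, 31), (22, Uma, 2003, Sam, hr, 18), (27, Ned, 2019, Wes, hr, 27), (27, Tai, 2003, Wes, hr, 31), (27, Uma, 2003, Wes, hr, 18), (36, Ned, 2019, Gus, hr, 27), (36, Tai, 2003, Gus, hr, 31), (36, Uma, 2003, Gus, hr, 18), (7, Ned, 2019, Yan, hr, 27), (7, Tai, 2003, Yan, hr, 31), (7, Uma, 2003, Yan, hr, 18)} (5 duplicate(s) eliminated).
σ[year < 2019]: keep tuples satisfying year < 2019 → {(14, Tai, 2003, Zed, hr, 31), (14, Uma, 2003, Zed, hr, 18), (22, Tai, 2003, Sam, hr, 31), (22, Uma, 2003, Sam, hr, 18), (27, Tai, 2003, Wes, hr, 31), (27, Uma, 2003, Wes, hr, 18), (36, Tai, 2003, Gus, hr, 31), (36, Uma, 2003, Gus, hr, 18), (7, Tai, 2003, Yan, hr, 31), (7, Uma, 2003, Yan, hr, 18)}
π_{mid, genre, aid} gives {(14, hr, 18), (14, hr, 31), (22, hr, 18), (22, hr, 31), (27, hr, 18), (27, hr, 31), (36, hr, 18), (36, hr, 31), (7, hr, 18), (7, hr, 31)}.

{(14, hr, 18), (14, hr, 31), (22, hr, 18), (22, hr, 31), (27, hr, 18), (27, hr, 31), (36, hr, 18), (36, hr, 31), (7, hr, 18), (7, hr, 31)}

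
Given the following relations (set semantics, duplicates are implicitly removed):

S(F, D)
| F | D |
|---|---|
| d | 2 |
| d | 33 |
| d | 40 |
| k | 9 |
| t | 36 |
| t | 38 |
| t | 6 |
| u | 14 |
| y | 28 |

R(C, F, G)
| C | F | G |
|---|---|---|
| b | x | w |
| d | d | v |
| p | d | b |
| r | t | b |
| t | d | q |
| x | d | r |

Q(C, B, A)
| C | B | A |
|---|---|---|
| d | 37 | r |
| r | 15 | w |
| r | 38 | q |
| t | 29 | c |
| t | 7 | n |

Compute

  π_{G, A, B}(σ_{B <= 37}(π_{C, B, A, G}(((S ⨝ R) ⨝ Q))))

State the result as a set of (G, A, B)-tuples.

{(b, w, 15), (q, c, 29), (q, n, 7), (v, r, 37)}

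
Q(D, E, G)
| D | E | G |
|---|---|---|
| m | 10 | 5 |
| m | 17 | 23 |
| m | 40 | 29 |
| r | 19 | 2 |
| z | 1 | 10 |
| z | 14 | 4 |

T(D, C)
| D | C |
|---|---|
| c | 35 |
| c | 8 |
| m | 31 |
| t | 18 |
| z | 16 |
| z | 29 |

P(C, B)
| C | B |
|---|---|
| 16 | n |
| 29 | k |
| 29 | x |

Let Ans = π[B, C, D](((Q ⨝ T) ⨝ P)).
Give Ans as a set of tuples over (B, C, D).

Q ⋈ T (natural join on D): {(m, 10, 5, 31), (m, 17, 23, 31), (m, 40, 29, 31), (z, 1, 10, 16), (z, 1, 10, 29), (z, 14, 4, 16), (z, 14, 4, 29)}
(Q ⨝ T) ⋈ P (natural join on C): {(z, 1, 10, 16, n), (z, 1, 10, 29, k), (z, 1, 10, 29, x), (z, 14, 4, 16, n), (z, 14, 4, 29, k), (z, 14, 4, 29, x)}
Keep only column(s) B, C, D (3 duplicate(s) eliminated): {(k, 29, z), (n, 16, z), (x, 29, z)}

{(k, 29, z), (n, 16, z), (x, 29, z)}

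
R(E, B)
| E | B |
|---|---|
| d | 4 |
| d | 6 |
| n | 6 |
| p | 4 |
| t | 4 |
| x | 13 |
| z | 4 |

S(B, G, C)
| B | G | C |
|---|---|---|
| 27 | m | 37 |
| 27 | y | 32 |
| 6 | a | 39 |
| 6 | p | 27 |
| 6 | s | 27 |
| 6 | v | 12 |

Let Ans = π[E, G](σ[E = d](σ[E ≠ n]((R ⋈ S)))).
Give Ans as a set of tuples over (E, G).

{(d, a), (d, p), (d, s), (d, v)}

Natural join on B: {(d, 6, a, 39), (d, 6, p, 27), (d, 6, s, 27), (d, 6, v, 12), (n, 6, a, 39), (n, 6, p, 27), (n, 6, s, 27), (n, 6, v, 12)}
Apply σ_{E ≠ n}; surviving tuples: {(d, 6, a, 39), (d, 6, p, 27), (d, 6, s, 27), (d, 6, v, 12)}
Apply σ_{E = d}; surviving tuples: {(d, 6, a, 39), (d, 6, p, 27), (d, 6, s, 27), (d, 6, v, 12)}
π_{E, G} gives {(d, a), (d, p), (d, s), (d, v)}.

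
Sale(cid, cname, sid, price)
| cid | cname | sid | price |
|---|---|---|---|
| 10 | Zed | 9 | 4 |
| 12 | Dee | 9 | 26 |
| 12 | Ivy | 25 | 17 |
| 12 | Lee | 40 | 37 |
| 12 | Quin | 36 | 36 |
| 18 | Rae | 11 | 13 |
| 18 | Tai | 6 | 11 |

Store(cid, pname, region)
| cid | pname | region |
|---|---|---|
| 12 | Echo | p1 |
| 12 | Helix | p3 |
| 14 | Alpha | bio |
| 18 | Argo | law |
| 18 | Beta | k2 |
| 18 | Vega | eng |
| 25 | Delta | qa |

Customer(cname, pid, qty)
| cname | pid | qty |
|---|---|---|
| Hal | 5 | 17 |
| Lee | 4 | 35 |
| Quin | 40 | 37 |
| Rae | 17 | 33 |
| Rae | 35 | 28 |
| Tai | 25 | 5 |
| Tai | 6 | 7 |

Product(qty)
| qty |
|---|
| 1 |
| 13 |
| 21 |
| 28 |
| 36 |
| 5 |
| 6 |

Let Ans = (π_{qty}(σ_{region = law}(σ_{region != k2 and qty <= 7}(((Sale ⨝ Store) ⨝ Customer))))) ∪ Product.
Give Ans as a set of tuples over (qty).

Sale ⋈ Store (natural join on cid): {(12, Dee, 9, 26, Echo, p1), (12, Dee, 9, 26, Helix, p3), (12, Ivy, 25, 17, Echo, p1), (12, Ivy, 25, 17, Helix, p3), (12, Lee, 40, 37, Echo, p1), (12, Lee, 40, 37, Helix, p3), (12, Quin, 36, 36, Echo, p1), (12, Quin, 36, 36, Helix, p3), (18, Rae, 11, 13, Argo, law), (18, Rae, 11, 13, Beta, k2), (18, Rae, 11, 13, Vega, eng), (18, Tai, 6, 11, Argo, law), (18, Tai, 6, 11, Beta, k2), (18, Tai, 6, 11, Vega, eng)}
(Sale ⨝ Store) ⋈ Customer (natural join on cname): {(12, Lee, 40, 37, Echo, p1, 4, 35), (12, Lee, 40, 37, Helix, p3, 4, 35), (12, Quin, 36, 36, Echo, p1, 40, 37), (12, Quin, 36, 36, Helix, p3, 40, 37), (18, Rae, 11, 13, Argo, law, 17, 33), (18, Rae, 11, 13, Argo, law, 35, 28), (18, Rae, 11, 13, Beta, k2, 17, 33), (18, Rae, 11, 13, Beta, k2, 35, 28), (18, Rae, 11, 13, Vega, eng, 17, 33), (18, Rae, 11, 13, Vega, eng, 35, 28), (18, Tai, 6, 11, Argo, law, 25, 5), (18, Tai, 6, 11, Argo, law, 6, 7), (18, Tai, 6, 11, Beta, k2, 25, 5), (18, Tai, 6, 11, Beta, k2, 6, 7), (18, Tai, 6, 11, Vega, eng, 25, 5), (18, Tai, 6, 11, Vega, eng, 6, 7)}
Selection region != k2 and qty <= 7: {(18, Tai, 6, 11, Argo, law, 25, 5), (18, Tai, 6, 11, Argo, law, 6, 7), (18, Tai, 6, 11, Vega, eng, 25, 5), (18, Tai, 6, 11, Vega, eng, 6, 7)}
Selection region = law: {(18, Tai, 6, 11, Argo, law, 25, 5), (18, Tai, 6, 11, Argo, law, 6, 7)}
π[qty]: project onto (qty) → {5, 7}
Union: {5, 7} with {1, 13, 21, 28, 36, 5, 6} → {1, 13, 21, 28, 36, 5, 6, 7}

{1, 13, 21, 28, 36, 5, 6, 7}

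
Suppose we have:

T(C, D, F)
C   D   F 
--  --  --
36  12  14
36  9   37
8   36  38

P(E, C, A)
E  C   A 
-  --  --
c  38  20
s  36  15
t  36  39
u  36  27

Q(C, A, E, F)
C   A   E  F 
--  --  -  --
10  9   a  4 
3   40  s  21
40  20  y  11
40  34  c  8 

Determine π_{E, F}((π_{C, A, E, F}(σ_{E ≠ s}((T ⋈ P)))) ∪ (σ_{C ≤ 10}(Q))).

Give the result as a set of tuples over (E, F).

{(a, 4), (s, 21), (t, 14), (t, 37), (u, 14), (u, 37)}

Natural join on C: {(36, 12, 14, s, 15), (36, 12, 14, t, 39), (36, 12, 14, u, 27), (36, 9, 37, s, 15), (36, 9, 37, t, 39), (36, 9, 37, u, 27)}
Apply σ_{E ≠ s}; surviving tuples: {(36, 12, 14, t, 39), (36, 12, 14, u, 27), (36, 9, 37, t, 39), (36, 9, 37, u, 27)}
Projecting to C, A, E, F: {(36, 27, u, 14), (36, 27, u, 37), (36, 39, t, 14), (36, 39, t, 37)}
Apply σ_{C ≤ 10}; surviving tuples: {(10, 9, a, 4), (3, 40, s, 21)}
Taking the union: {(10, 9, a, 4), (3, 40, s, 21), (36, 27, u, 14), (36, 27, u, 37), (36, 39, t, 14), (36, 39, t, 37)}
Projecting to E, F: {(a, 4), (s, 21), (t, 14), (t, 37), (u, 14), (u, 37)}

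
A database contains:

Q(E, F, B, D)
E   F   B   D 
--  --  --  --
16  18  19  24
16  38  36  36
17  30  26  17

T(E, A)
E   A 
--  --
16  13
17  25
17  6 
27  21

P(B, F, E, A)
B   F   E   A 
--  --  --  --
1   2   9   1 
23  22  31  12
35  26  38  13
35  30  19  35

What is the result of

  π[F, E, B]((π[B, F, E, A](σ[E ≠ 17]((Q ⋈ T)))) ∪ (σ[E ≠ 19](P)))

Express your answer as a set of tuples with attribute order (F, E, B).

{(18, 16, 19), (2, 9, 1), (22, 31, 23), (26, 38, 35), (38, 16, 36)}

Q ⋈ T (natural join on E): {(16, 18, 19, 24, 13), (16, 38, 36, 36, 13), (17, 30, 26, 17, 25), (17, 30, 26, 17, 6)}
σ[E ≠ 17]: keep tuples satisfying E ≠ 17 → {(16, 18, 19, 24, 13), (16, 38, 36, 36, 13)}
π[B, F, E, A]: project onto (B, F, E, A) → {(19, 18, 16, 13), (36, 38, 16, 13)}
σ[E ≠ 19]: keep tuples satisfying E ≠ 19 → {(1, 2, 9, 1), (23, 22, 31, 12), (35, 26, 38, 13)}
Set union of the two operands is {(1, 2, 9, 1), (19, 18, 16, 13), (23, 22, 31, 12), (35, 26, 38, 13), (36, 38, 16, 13)}.
π[F, E, B]: project onto (F, E, B) → {(18, 16, 19), (2, 9, 1), (22, 31, 23), (26, 38, 35), (38, 16, 36)}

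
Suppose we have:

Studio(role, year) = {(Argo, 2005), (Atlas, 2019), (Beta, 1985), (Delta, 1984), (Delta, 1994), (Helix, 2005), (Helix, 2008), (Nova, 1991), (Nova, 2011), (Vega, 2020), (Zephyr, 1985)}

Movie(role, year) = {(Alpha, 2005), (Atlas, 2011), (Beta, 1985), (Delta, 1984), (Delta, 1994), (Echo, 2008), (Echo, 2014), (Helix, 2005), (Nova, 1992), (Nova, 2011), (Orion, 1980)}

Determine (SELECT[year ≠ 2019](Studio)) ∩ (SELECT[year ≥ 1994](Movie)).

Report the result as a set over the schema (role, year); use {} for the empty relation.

σ[year ≠ 2019]: keep tuples satisfying year ≠ 2019 → {(Argo, 2005), (Beta, 1985), (Delta, 1984), (Delta, 1994), (Helix, 2005), (Helix, 2008), (Nova, 1991), (Nova, 2011), (Vega, 2020), (Zephyr, 1985)}
σ[year ≥ 1994]: keep tuples satisfying year ≥ 1994 → {(Alpha, 2005), (Atlas, 2011), (Delta, 1994), (Echo, 2008), (Echo, 2014), (Helix, 2005), (Nova, 2011)}
Set intersection of the two operands is {(Delta, 1994), (Helix, 2005), (Nova, 2011)}.

{(Delta, 1994), (Helix, 2005), (Nova, 2011)}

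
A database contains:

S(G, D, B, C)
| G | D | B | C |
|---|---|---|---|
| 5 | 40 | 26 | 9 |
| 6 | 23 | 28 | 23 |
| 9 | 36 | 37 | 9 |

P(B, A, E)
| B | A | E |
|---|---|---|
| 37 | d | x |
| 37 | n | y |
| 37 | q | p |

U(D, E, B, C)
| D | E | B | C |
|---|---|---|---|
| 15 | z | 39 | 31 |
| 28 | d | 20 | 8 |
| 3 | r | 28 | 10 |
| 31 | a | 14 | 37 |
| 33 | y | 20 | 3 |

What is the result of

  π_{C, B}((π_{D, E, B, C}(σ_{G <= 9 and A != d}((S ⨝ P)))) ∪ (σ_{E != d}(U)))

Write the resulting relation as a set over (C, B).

{(10, 28), (3, 20), (31, 39), (37, 14), (9, 37)}

S ⋈ P (natural join on B): {(9, 36, 37, 9, d, x), (9, 36, 37, 9, n, y), (9, 36, 37, 9, q, p)}
Selection G <= 9 and A != d: {(9, 36, 37, 9, n, y), (9, 36, 37, 9, q, p)}
π[D, E, B, C]: project onto (D, E, B, C) → {(36, p, 37, 9), (36, y, 37, 9)}
Selection E != d: {(15, z, 39, 31), (3, r, 28, 10), (31, a, 14, 37), (33, y, 20, 3)}
Taking the union: {(15, z, 39, 31), (3, r, 28, 10), (31, a, 14, 37), (33, y, 20, 3), (36, p, 37, 9), (36, y, 37, 9)}
π[C, B]: project onto (C, B) (1 duplicate(s) eliminated) → {(10, 28), (3, 20), (31, 39), (37, 14), (9, 37)}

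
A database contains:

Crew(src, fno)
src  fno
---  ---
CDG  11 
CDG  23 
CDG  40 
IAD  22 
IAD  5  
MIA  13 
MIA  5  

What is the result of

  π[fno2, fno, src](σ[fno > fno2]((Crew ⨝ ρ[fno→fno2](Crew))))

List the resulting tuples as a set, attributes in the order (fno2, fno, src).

{(11, 23, CDG), (11, 40, CDG), (23, 40, CDG), (5, 13, MIA), (5, 22, IAD)}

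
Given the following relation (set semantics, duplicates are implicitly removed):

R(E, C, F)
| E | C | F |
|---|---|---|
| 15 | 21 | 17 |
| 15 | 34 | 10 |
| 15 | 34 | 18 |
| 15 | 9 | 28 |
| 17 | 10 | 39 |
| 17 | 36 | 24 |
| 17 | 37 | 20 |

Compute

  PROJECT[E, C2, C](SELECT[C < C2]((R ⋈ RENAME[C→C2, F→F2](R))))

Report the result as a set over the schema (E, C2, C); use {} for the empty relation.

ρ[C→C2, F→F2]: schema becomes (E, C2, F2); tuples unchanged.
Joining R and RENAME[C→C2, F→F2](R) on E yields {(15, 21, 17, 21, 17), (15, 21, 17, 34, 10), (15, 21, 17, 34, 18), (15, 21, 17, 9, 28), (15, 34, 10, 21, 17), (15, 34, 10, 34, 10), (15, 34, 10, 34, 18), (15, 34, 10, 9, 28), (15, 34, 18, 21, 17), (15, 34, 18, 34, 10), (15, 34, 18, 34, 18), (15, 34, 18, 9, 28), (15, 9, 28, 21, 17), (15, 9, 28, 34, 10), (15, 9, 28, 34, 18), (15, 9, 28, 9, 28), (17, 10, 39, 10, 39), (17, 10, 39, 36, 24), (17, 10, 39, 37, 20), (17, 36, 24, 10, 39), (17, 36, 24, 36, 24), (17, 36, 24, 37, 20), (17, 37, 20, 10, 39), (17, 37, 20, 36, 24), (17, 37, 20, 37, 20)}.
Filtering on C < C2 leaves {(15, 21, 17, 34, 10), (15, 21, 17, 34, 18), (15, 9, 28, 21, 17), (15, 9, 28, 34, 10), (15, 9, 28, 34, 18), (17, 10, 39, 36, 24), (17, 10, 39, 37, 20), (17, 36, 24, 37, 20)}.
Projecting to E, C2, C (2 duplicate(s) eliminated): {(15, 21, 9), (15, 34, 21), (15, 34, 9), (17, 36, 10), (17, 37, 10), (17, 37, 36)}

{(15, 21, 9), (15, 34, 21), (15, 34, 9), (17, 36, 10), (17, 37, 10), (17, 37, 36)}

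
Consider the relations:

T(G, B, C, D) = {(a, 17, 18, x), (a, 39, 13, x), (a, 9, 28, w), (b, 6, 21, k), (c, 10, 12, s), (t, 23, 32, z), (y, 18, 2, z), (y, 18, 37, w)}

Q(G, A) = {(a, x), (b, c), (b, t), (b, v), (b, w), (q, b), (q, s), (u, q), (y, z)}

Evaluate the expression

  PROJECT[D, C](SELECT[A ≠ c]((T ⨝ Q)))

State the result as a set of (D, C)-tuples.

{(k, 21), (w, 28), (w, 37), (x, 13), (x, 18), (z, 2)}

T ⋈ Q (natural join on G): {(a, 17, 18, x, x), (a, 39, 13, x, x), (a, 9, 28, w, x), (b, 6, 21, k, c), (b, 6, 21, k, t), (b, 6, 21, k, v), (b, 6, 21, k, w), (y, 18, 2, z, z), (y, 18, 37, w, z)}
σ[A ≠ c]: keep tuples satisfying A ≠ c → {(a, 17, 18, x, x), (a, 39, 13, x, x), (a, 9, 28, w, x), (b, 6, 21, k, t), (b, 6, 21, k, v), (b, 6, 21, k, w), (y, 18, 2, z, z), (y, 18, 37, w, z)}
Keep only column(s) D, C (2 duplicate(s) eliminated): {(k, 21), (w, 28), (w, 37), (x, 13), (x, 18), (z, 2)}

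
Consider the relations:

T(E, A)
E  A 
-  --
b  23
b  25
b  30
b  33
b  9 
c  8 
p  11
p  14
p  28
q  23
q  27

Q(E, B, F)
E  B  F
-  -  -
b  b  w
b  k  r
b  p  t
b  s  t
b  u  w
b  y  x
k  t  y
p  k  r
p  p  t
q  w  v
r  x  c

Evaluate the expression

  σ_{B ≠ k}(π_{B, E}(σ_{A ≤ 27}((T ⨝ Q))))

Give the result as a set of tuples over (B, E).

Joining T and Q on E yields {(b, 23, b, w), (b, 23, k, r), (b, 23, p, t), (b, 23, s, t), (b, 23, u, w), (b, 23, y, x), (b, 25, b, w), (b, 25, k, r), (b, 25, p, t), (b, 25, s, t), (b, 25, u, w), (b, 25, y, x), (b, 30, b, w), (b, 30, k, r), (b, 30, p, t), (b, 30, s, t), (b, 30, u, w), (b, 30, y, x), (b, 33, b, w), (b, 33, k, r), (b, 33, p, t), (b, 33, s, t), (b, 33, u, w), (b, 33, y, x), (b, 9, b, w), (b, 9, k, r), (b, 9, p, t), (b, 9, s, t), (b, 9, u, w), (b, 9, y, x), (p, 11, k, r), (p, 11, p, t), (p, 14, k, r), (p, 14, p, t), (p, 28, k, r), (p, 28, p, t), (q, 23, w, v), (q, 27, w, v)}.
Filtering on A ≤ 27 leaves {(b, 23, b, w), (b, 23, k, r), (b, 23, p, t), (b, 23, s, t), (b, 23, u, w), (b, 23, y, x), (b, 25, b, w), (b, 25, k, r), (b, 25, p, t), (b, 25, s, t), (b, 25, u, w), (b, 25, y, x), (b, 9, b, w), (b, 9, k, r), (b, 9, p, t), (b, 9, s, t), (b, 9, u, w), (b, 9, y, x), (p, 11, k, r), (p, 11, p, t), (p, 14, k, r), (p, 14, p, t), (q, 23, w, v), (q, 27, w, v)}.
Projecting to B, E (15 duplicate(s) eliminated): {(b, b), (k, b), (k, p), (p, b), (p, p), (s, b), (u, b), (w, q), (y, b)}
Filtering on B ≠ k leaves {(b, b), (p, b), (p, p), (s, b), (u, b), (w, q), (y, b)}.

{(b, b), (p, b), (p, p), (s, b), (u, b), (w, q), (y, b)}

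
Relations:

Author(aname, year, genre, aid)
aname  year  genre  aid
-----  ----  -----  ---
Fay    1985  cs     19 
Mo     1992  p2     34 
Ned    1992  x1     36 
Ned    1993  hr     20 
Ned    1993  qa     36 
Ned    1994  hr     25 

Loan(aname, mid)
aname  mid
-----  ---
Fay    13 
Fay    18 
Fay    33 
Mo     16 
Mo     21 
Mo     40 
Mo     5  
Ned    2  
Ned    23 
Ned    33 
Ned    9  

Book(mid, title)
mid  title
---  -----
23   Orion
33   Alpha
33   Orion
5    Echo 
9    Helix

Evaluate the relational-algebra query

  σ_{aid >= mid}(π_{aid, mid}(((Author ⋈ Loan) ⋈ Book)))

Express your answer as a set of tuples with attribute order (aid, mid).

{(20, 9), (25, 23), (25, 9), (34, 5), (36, 23), (36, 33), (36, 9)}

Author ⋈ Loan (natural join on aname): {(Fay, 1985, cs, 19, 13), (Fay, 1985, cs, 19, 18), (Fay, 1985, cs, 19, 33), (Mo, 1992, p2, 34, 16), (Mo, 1992, p2, 34, 21), (Mo, 1992, p2, 34, 40), (Mo, 1992, p2, 34, 5), (Ned, 1992, x1, 36, 2), (Ned, 1992, x1, 36, 23), (Ned, 1992, x1, 36, 33), (Ned, 1992, x1, 36, 9), (Ned, 1993, hr, 20, 2), (Ned, 1993, hr, 20, 23), (Ned, 1993, hr, 20, 33), (Ned, 1993, hr, 20, 9), (Ned, 1993, qa, 36, 2), (Ned, 1993, qa, 36, 23), (Ned, 1993, qa, 36, 33), (Ned, 1993, qa, 36, 9), (Ned, 1994, hr, 25, 2), (Ned, 1994, hr, 25, 23), (Ned, 1994, hr, 25, 33), (Ned, 1994, hr, 25, 9)}
(Author ⋈ Loan) ⋈ Book (natural join on mid): {(Fay, 1985, cs, 19, 33, Alpha), (Fay, 1985, cs, 19, 33, Orion), (Mo, 1992, p2, 34, 5, Echo), (Ned, 1992, x1, 36, 23, Orion), (Ned, 1992, x1, 36, 33, Alpha), (Ned, 1992, x1, 36, 33, Orion), (Ned, 1992, x1, 36, 9, Helix), (Ned, 1993, hr, 20, 23, Orion), (Ned, 1993, hr, 20, 33, Alpha), (Ned, 1993, hr, 20, 33, Orion), (Ned, 1993, hr, 20, 9, Helix), (Ned, 1993, qa, 36, 23, Orion), (Ned, 1993, qa, 36, 33, Alpha), (Ned, 1993, qa, 36, 33, Orion), (Ned, 1993, qa, 36, 9, Helix), (Ned, 1994, hr, 25, 23, Orion), (Ned, 1994, hr, 25, 33, Alpha), (Ned, 1994, hr, 25, 33, Orion), (Ned, 1994, hr, 25, 9, Helix)}
Keep only column(s) aid, mid (8 duplicate(s) eliminated): {(19, 33), (20, 23), (20, 33), (20, 9), (25, 23), (25, 33), (25, 9), (34, 5), (36, 23), (36, 33), (36, 9)}
σ[aid >= mid]: keep tuples satisfying aid >= mid → {(20, 9), (25, 23), (25, 9), (34, 5), (36, 23), (36, 33), (36, 9)}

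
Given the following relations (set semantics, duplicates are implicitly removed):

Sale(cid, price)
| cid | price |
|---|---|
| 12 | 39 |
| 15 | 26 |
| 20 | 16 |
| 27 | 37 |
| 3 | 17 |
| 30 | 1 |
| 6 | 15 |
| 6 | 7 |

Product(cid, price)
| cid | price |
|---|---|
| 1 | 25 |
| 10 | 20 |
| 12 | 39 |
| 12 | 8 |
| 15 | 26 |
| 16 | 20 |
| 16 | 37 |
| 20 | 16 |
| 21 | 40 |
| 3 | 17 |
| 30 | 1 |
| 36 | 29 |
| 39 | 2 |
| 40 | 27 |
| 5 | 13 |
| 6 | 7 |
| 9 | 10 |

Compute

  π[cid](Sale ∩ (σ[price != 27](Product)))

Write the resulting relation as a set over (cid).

Selection price != 27: {(1, 25), (10, 20), (12, 39), (12, 8), (15, 26), (16, 20), (16, 37), (20, 16), (21, 40), (3, 17), (30, 1), (36, 29), (39, 2), (5, 13), (6, 7), (9, 10)}
Intersection: {(12, 39), (15, 26), (20, 16), (27, 37), (3, 17), (30, 1), (6, 15), (6, 7)} with {(1, 25), (10, 20), (12, 39), (12, 8), (15, 26), (16, 20), (16, 37), (20, 16), (21, 40), (3, 17), (30, 1), (36, 29), (39, 2), (5, 13), (6, 7), (9, 10)} → {(12, 39), (15, 26), (20, 16), (3, 17), (30, 1), (6, 7)}
π[cid]: project onto (cid) → {12, 15, 20, 3, 30, 6}

{12, 15, 20, 3, 30, 6}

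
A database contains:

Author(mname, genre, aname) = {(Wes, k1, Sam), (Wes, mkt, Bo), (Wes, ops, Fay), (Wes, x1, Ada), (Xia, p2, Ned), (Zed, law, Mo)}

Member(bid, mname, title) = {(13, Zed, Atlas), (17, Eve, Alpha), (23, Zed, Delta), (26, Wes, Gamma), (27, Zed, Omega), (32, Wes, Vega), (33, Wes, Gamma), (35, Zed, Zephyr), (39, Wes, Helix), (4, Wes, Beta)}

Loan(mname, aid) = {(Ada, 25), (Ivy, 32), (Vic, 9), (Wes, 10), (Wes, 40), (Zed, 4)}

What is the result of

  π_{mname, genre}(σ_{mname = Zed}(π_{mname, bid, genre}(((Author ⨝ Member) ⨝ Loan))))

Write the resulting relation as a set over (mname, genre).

{(Zed, law)}

Author ⋈ Member (natural join on mname): {(Wes, k1, Sam, 26, Gamma), (Wes, k1, Sam, 32, Vega), (Wes, k1, Sam, 33, Gamma), (Wes, k1, Sam, 39, Helix), (Wes, k1, Sam, 4, Beta), (Wes, mkt, Bo, 26, Gamma), (Wes, mkt, Bo, 32, Vega), (Wes, mkt, Bo, 33, Gamma), (Wes, mkt, Bo, 39, Helix), (Wes, mkt, Bo, 4, Beta), (Wes, ops, Fay, 26, Gamma), (Wes, ops, Fay, 32, Vega), (Wes, ops, Fay, 33, Gamma), (Wes, ops, Fay, 39, Helix), (Wes, ops, Fay, 4, Beta), (Wes, x1, Ada, 26, Gamma), (Wes, x1, Ada, 32, Vega), (Wes, x1, Ada, 33, Gamma), (Wes, x1, Ada, 39, Helix), (Wes, x1, Ada, 4, Beta), (Zed, law, Mo, 13, Atlas), (Zed, law, Mo, 23, Delta), (Zed, law, Mo, 27, Omega), (Zed, law, Mo, 35, Zephyr)}
(Author ⨝ Member) ⋈ Loan (natural join on mname): {(Wes, k1, Sam, 26, Gamma, 10), (Wes, k1, Sam, 26, Gamma, 40), (Wes, k1, Sam, 32, Vega, 10), (Wes, k1, Sam, 32, Vega, 40), (Wes, k1, Sam, 33, Gamma, 10), (Wes, k1, Sam, 33, Gamma, 40), (Wes, k1, Sam, 39, Helix, 10), (Wes, k1, Sam, 39, Helix, 40), (Wes, k1, Sam, 4, Beta, 10), (Wes, k1, Sam, 4, Beta, 40), (Wes, mkt, Bo, 26, Gamma, 10), (Wes, mkt, Bo, 26, Gamma, 40), (Wes, mkt, Bo, 32, Vega, 10), (Wes, mkt, Bo, 32, Vega, 40), (Wes, mkt, Bo, 33, Gamma, 10), (Wes, mkt, Bo, 33, Gamma, 40), (Wes, mkt, Bo, 39, Helix, 10), (Wes, mkt, Bo, 39, Helix, 40), (Wes, mkt, Bo, 4, Beta, 10), (Wes, mkt, Bo, 4, Beta, 40), (Wes, ops, Fay, 26, Gamma, 10), (Wes, ops, Fay, 26, Gamma, 40), (Wes, ops, Fay, 32, Vega, 10), (Wes, ops, Fay, 32, Vega, 40), (Wes, ops, Fay, 33, Gamma, 10), (Wes, ops, Fay, 33, Gamma, 40), (Wes, ops, Fay, 39, Helix, 10), (Wes, ops, Fay, 39, Helix, 40), (Wes, ops, Fay, 4, Beta, 10), (Wes, ops, Fay, 4, Beta, 40), (Wes, x1, Ada, 26, Gamma, 10), (Wes, x1, Ada, 26, Gamma, 40), (Wes, x1, Ada, 32, Vega, 10), (Wes, x1, Ada, 32, Vega, 40), (Wes, x1, Ada, 33, Gamma, 10), (Wes, x1, Ada, 33, Gamma, 40), (Wes, x1, Ada, 39, Helix, 10), (Wes, x1, Ada, 39, Helix, 40), (Wes, x1, Ada, 4, Beta, 10), (Wes, x1, Ada, 4, Beta, 40), (Zed, law, Mo, 13, Atlas, 4), (Zed, law, Mo, 23, Delta, 4), (Zed, law, Mo, 27, Omega, 4), (Zed, law, Mo, 35, Zephyr, 4)}
Keep only column(s) mname, bid, genre (20 duplicate(s) eliminated): {(Wes, 26, k1), (Wes, 26, mkt), (Wes, 26, ops), (Wes, 26, x1), (Wes, 32, k1), (Wes, 32, mkt), (Wes, 32, ops), (Wes, 32, x1), (Wes, 33, k1), (Wes, 33, mkt), (Wes, 33, ops), (Wes, 33, x1), (Wes, 39, k1), (Wes, 39, mkt), (Wes, 39, ops), (Wes, 39, x1), (Wes, 4, k1), (Wes, 4, mkt), (Wes, 4, ops), (Wes, 4, x1), (Zed, 13, law), (Zed, 23, law), (Zed, 27, law), (Zed, 35, law)}
Selection mname = Zed: {(Zed, 13, law), (Zed, 23, law), (Zed, 27, law), (Zed, 35, law)}
Keep only column(s) mname, genre (3 duplicate(s) eliminated): {(Zed, law)}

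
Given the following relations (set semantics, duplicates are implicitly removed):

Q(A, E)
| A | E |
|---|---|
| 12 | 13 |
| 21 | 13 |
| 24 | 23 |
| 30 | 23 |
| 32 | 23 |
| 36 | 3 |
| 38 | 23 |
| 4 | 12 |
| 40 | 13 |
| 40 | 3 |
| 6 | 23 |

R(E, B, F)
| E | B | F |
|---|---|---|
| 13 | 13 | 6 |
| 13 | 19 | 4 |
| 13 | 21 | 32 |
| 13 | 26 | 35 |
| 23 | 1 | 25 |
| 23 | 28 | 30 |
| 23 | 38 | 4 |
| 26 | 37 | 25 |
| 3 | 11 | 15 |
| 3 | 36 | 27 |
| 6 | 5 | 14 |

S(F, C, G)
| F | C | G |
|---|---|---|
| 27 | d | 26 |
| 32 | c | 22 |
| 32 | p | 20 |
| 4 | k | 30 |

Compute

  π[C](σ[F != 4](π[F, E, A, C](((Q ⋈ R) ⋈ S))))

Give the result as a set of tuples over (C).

Q ⋈ R (natural join on E): {(12, 13, 13, 6), (12, 13, 19, 4), (12, 13, 21, 32), (12, 13, 26, 35), (21, 13, 13, 6), (21, 13, 19, 4), (21, 13, 21, 32), (21, 13, 26, 35), (24, 23, 1, 25), (24, 23, 28, 30), (24, 23, 38, 4), (30, 23, 1, 25), (30, 23, 28, 30), (30, 23, 38, 4), (32, 23, 1, 25), (32, 23, 28, 30), (32, 23, 38, 4), (36, 3, 11, 15), (36, 3, 36, 27), (38, 23, 1, 25), (38, 23, 28, 30), (38, 23, 38, 4), (40, 13, 13, 6), (40, 13, 19, 4), (40, 13, 21, 32), (40, 13, 26, 35), (40, 3, 11, 15), (40, 3, 36, 27), (6, 23, 1, 25), (6, 23, 28, 30), (6, 23, 38, 4)}
(Q ⋈ R) ⋈ S (natural join on F): {(12, 13, 19, 4, k, 30), (12, 13, 21, 32, c, 22), (12, 13, 21, 32, p, 20), (21, 13, 19, 4, k, 30), (21, 13, 21, 32, c, 22), (21, 13, 21, 32, p, 20), (24, 23, 38, 4, k, 30), (30, 23, 38, 4, k, 30), (32, 23, 38, 4, k, 30), (36, 3, 36, 27, d, 26), (38, 23, 38, 4, k, 30), (40, 13, 19, 4, k, 30), (40, 13, 21, 32, c, 22), (40, 13, 21, 32, p, 20), (40, 3, 36, 27, d, 26), (6, 23, 38, 4, k, 30)}
Keep only column(s) F, E, A, C: {(27, 3, 36, d), (27, 3, 40, d), (32, 13, 12, c), (32, 13, 12, p), (32, 13, 21, c), (32, 13, 21, p), (32, 13, 40, c), (32, 13, 40, p), (4, 13, 12, k), (4, 13, 21, k), (4, 13, 40, k), (4, 23, 24, k), (4, 23, 30, k), (4, 23, 32, k), (4, 23, 38, k), (4, 23, 6, k)}
Apply σ_{F != 4}; surviving tuples: {(27, 3, 36, d), (27, 3, 40, d), (32, 13, 12, c), (32, 13, 12, p), (32, 13, 21, c), (32, 13, 21, p), (32, 13, 40, c), (32, 13, 40, p)}
Keep only column(s) C (5 duplicate(s) eliminated): {c, d, p}

{c, d, p}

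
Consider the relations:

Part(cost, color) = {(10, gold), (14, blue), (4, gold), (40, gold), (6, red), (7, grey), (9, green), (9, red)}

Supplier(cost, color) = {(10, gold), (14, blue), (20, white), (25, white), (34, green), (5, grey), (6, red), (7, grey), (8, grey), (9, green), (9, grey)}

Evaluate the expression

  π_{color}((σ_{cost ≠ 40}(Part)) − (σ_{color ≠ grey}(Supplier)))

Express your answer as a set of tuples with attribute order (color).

{gold, grey, red}

Selection cost ≠ 40: {(10, gold), (14, blue), (4, gold), (6, red), (7, grey), (9, green), (9, red)}
Selection color ≠ grey: {(10, gold), (14, blue), (20, white), (25, white), (34, green), (6, red), (9, green)}
Taking the difference: {(4, gold), (7, grey), (9, red)}
Keep only column(s) color: {gold, grey, red}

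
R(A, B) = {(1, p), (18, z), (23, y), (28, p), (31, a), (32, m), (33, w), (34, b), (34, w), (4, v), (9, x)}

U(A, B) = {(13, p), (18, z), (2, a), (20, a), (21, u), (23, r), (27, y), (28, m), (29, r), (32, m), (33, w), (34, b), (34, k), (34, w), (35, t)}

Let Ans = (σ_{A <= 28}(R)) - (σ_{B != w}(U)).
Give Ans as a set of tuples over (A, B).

{(1, p), (23, y), (28, p), (4, v), (9, x)}

Selection A <= 28: {(1, p), (18, z), (23, y), (28, p), (4, v), (9, x)}
Selection B != w: {(13, p), (18, z), (2, a), (20, a), (21, u), (23, r), (27, y), (28, m), (29, r), (32, m), (34, b), (34, k), (35, t)}
Taking the difference: {(1, p), (23, y), (28, p), (4, v), (9, x)}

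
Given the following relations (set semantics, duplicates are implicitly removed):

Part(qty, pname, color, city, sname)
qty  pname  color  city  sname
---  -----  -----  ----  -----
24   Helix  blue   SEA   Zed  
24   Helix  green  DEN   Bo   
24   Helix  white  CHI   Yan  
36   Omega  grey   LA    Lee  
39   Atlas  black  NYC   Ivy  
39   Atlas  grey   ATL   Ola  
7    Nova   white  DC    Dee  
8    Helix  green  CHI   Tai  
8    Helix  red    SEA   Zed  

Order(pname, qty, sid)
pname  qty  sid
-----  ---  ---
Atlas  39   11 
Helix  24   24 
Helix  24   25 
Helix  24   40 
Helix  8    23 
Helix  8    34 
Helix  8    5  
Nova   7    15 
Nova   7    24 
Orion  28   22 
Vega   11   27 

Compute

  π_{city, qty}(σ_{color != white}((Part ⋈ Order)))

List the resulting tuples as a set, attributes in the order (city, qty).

Joining Part and Order on qty, pname yields {(24, Helix, blue, SEA, Zed, 24), (24, Helix, blue, SEA, Zed, 25), (24, Helix, blue, SEA, Zed, 40), (24, Helix, green, DEN, Bo, 24), (24, Helix, green, DEN, Bo, 25), (24, Helix, green, DEN, Bo, 40), (24, Helix, white, CHI, Yan, 24), (24, Helix, white, CHI, Yan, 25), (24, Helix, white, CHI, Yan, 40), (39, Atlas, black, NYC, Ivy, 11), (39, Atlas, grey, ATL, Ola, 11), (7, Nova, white, DC, Dee, 15), (7, Nova, white, DC, Dee, 24), (8, Helix, green, CHI, Tai, 23), (8, Helix, green, CHI, Tai, 34), (8, Helix, green, CHI, Tai, 5), (8, Helix, red, SEA, Zed, 23), (8, Helix, red, SEA, Zed, 34), (8, Helix, red, SEA, Zed, 5)}.
Selection color != white: {(24, Helix, blue, SEA, Zed, 24), (24, Helix, blue, SEA, Zed, 25), (24, Helix, blue, SEA, Zed, 40), (24, Helix, green, DEN, Bo, 24), (24, Helix, green, DEN, Bo, 25), (24, Helix, green, DEN, Bo, 40), (39, Atlas, black, NYC, Ivy, 11), (39, Atlas, grey, ATL, Ola, 11), (8, Helix, green, CHI, Tai, 23), (8, Helix, green, CHI, Tai, 34), (8, Helix, green, CHI, Tai, 5), (8, Helix, red, SEA, Zed, 23), (8, Helix, red, SEA, Zed, 34), (8, Helix, red, SEA, Zed, 5)}
π_{city, qty} gives {(ATL, 39), (CHI, 8), (DEN, 24), (NYC, 39), (SEA, 24), (SEA, 8)} (8 duplicate(s) eliminated).

{(ATL, 39), (CHI, 8), (DEN, 24), (NYC, 39), (SEA, 24), (SEA, 8)}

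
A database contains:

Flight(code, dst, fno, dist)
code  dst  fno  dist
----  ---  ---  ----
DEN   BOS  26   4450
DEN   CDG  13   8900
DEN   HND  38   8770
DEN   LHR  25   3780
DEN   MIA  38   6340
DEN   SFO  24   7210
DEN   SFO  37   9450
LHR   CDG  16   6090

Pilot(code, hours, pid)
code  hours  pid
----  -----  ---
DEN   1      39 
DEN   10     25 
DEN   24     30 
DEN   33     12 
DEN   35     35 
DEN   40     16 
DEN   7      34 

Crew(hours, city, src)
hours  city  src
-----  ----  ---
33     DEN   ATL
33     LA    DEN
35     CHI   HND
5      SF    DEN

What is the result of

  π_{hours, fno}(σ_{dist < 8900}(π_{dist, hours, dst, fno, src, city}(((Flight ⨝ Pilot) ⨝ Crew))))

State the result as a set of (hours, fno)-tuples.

{(33, 24), (33, 25), (33, 26), (33, 38), (35, 24), (35, 25), (35, 26), (35, 38)}

Natural join on code: {(DEN, BOS, 26, 4450, 1, 39), (DEN, BOS, 26, 4450, 10, 25), (DEN, BOS, 26, 4450, 24, 30), (DEN, BOS, 26, 4450, 33, 12), (DEN, BOS, 26, 4450, 35, 35), (DEN, BOS, 26, 4450, 40, 16), (DEN, BOS, 26, 4450, 7, 34), (DEN, CDG, 13, 8900, 1, 39), (DEN, CDG, 13, 8900, 10, 25), (DEN, CDG, 13, 8900, 24, 30), (DEN, CDG, 13, 8900, 33, 12), (DEN, CDG, 13, 8900, 35, 35), (DEN, CDG, 13, 8900, 40, 16), (DEN, CDG, 13, 8900, 7, 34), (DEN, HND, 38, 8770, 1, 39), (DEN, HND, 38, 8770, 10, 25), (DEN, HND, 38, 8770, 24, 30), (DEN, HND, 38, 8770, 33, 12), (DEN, HND, 38, 8770, 35, 35), (DEN, HND, 38, 8770, 40, 16), (DEN, HND, 38, 8770, 7, 34), (DEN, LHR, 25, 3780, 1, 39), (DEN, LHR, 25, 3780, 10, 25), (DEN, LHR, 25, 3780, 24, 30), (DEN, LHR, 25, 3780, 33, 12), (DEN, LHR, 25, 3780, 35, 35), (DEN, LHR, 25, 3780, 40, 16), (DEN, LHR, 25, 3780, 7, 34), (DEN, MIA, 38, 6340, 1, 39), (DEN, MIA, 38, 6340, 10, 25), (DEN, MIA, 38, 6340, 24, 30), (DEN, MIA, 38, 6340, 33, 12), (DEN, MIA, 38, 6340, 35, 35), (DEN, MIA, 38, 6340, 40, 16), (DEN, MIA, 38, 6340, 7, 34), (DEN, SFO, 24, 7210, 1, 39), (DEN, SFO, 24, 7210, 10, 25), (DEN, SFO, 24, 7210, 24, 30), (DEN, SFO, 24, 7210, 33, 12), (DEN, SFO, 24, 7210, 35, 35), (DEN, SFO, 24, 7210, 40, 16), (DEN, SFO, 24, 7210, 7, 34), (DEN, SFO, 37, 9450, 1, 39), (DEN, SFO, 37, 9450, 10, 25), (DEN, SFO, 37, 9450, 24, 30), (DEN, SFO, 37, 9450, 33, 12), (DEN, SFO, 37, 9450, 35, 35), (DEN, SFO, 37, 9450, 40, 16), (DEN, SFO, 37, 9450, 7, 34)}
Natural join on hours: {(DEN, BOS, 26, 4450, 33, 12, DEN, ATL), (DEN, BOS, 26, 4450, 33, 12, LA, DEN), (DEN, BOS, 26, 4450, 35, 35, CHI, HND), (DEN, CDG, 13, 8900, 33, 12, DEN, ATL), (DEN, CDG, 13, 8900, 33, 12, LA, DEN), (DEN, CDG, 13, 8900, 35, 35, CHI, HND), (DEN, HND, 38, 8770, 33, 12, DEN, ATL), (DEN, HND, 38, 8770, 33, 12, LA, DEN), (DEN, HND, 38, 8770, 35, 35, CHI, HND), (DEN, LHR, 25, 3780, 33, 12, DEN, ATL), (DEN, LHR, 25, 3780, 33, 12, LA, DEN), (DEN, LHR, 25, 3780, 35, 35, CHI, HND), (DEN, MIA, 38, 6340, 33, 12, DEN, ATL), (DEN, MIA, 38, 6340, 33, 12, LA, DEN), (DEN, MIA, 38, 6340, 35, 35, CHI, HND), (DEN, SFO, 24, 7210, 33, 12, DEN, ATL), (DEN, SFO, 24, 7210, 33, 12, LA, DEN), (DEN, SFO, 24, 7210, 35, 35, CHI, HND), (DEN, SFO, 37, 9450, 33, 12, DEN, ATL), (DEN, SFO, 37, 9450, 33, 12, LA, DEN), (DEN, SFO, 37, 9450, 35, 35, CHI, HND)}
π_{dist, hours, dst, fno, src, city} gives {(3780, 33, LHR, 25, ATL, DEN), (3780, 33, LHR, 25, DEN, LA), (3780, 35, LHR, 25, HND, CHI), (4450, 33, BOS, 26, ATL, DEN), (4450, 33, BOS, 26, DEN, LA), (4450, 35, BOS, 26, HND, CHI), (6340, 33, MIA, 38, ATL, DEN), (6340, 33, MIA, 38, DEN, LA), (6340, 35, MIA, 38, HND, CHI), (7210, 33, SFO, 24, ATL, DEN), (7210, 33, SFO, 24, DEN, LA), (7210, 35, SFO, 24, HND, CHI), (8770, 33, HND, 38, ATL, DEN), (8770, 33, HND, 38, DEN, LA), (8770, 35, HND, 38, HND, CHI), (8900, 33, CDG, 13, ATL, DEN), (8900, 33, CDG, 13, DEN, LA), (8900, 35, CDG, 13, HND, CHI), (9450, 33, SFO, 37, ATL, DEN), (9450, 33, SFO, 37, DEN, LA), (9450, 35, SFO, 37, HND, CHI)}.
Apply σ_{dist < 8900}; surviving tuples: {(3780, 33, LHR, 25, ATL, DEN), (3780, 33, LHR, 25, DEN, LA), (3780, 35, LHR, 25, HND, CHI), (4450, 33, BOS, 26, ATL, DEN), (4450, 33, BOS, 26, DEN, LA), (4450, 35, BOS, 26, HND, CHI), (6340, 33, MIA, 38, ATL, DEN), (6340, 33, MIA, 38, DEN, LA), (6340, 35, MIA, 38, HND, CHI), (7210, 33, SFO, 24, ATL, DEN), (7210, 33, SFO, 24, DEN, LA), (7210, 35, SFO, 24, HND, CHI), (8770, 33, HND, 38, ATL, DEN), (8770, 33, HND, 38, DEN, LA), (8770, 35, HND, 38, HND, CHI)}
π_{hours, fno} gives {(33, 24), (33, 25), (33, 26), (33, 38), (35, 24), (35, 25), (35, 26), (35, 38)} (7 duplicate(s) eliminated).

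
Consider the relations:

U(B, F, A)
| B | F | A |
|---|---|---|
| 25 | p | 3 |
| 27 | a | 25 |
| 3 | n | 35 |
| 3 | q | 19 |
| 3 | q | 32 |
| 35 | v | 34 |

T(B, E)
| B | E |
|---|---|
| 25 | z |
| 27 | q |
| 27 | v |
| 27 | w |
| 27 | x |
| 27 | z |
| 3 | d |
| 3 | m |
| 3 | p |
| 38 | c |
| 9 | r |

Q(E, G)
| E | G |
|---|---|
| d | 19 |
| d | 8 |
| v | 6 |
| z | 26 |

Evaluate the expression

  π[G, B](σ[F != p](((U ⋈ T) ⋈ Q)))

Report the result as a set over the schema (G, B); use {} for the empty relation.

U ⋈ T (natural join on B): {(25, p, 3, z), (27, a, 25, q), (27, a, 25, v), (27, a, 25, w), (27, a, 25, x), (27, a, 25, z), (3, n, 35, d), (3, n, 35, m), (3, n, 35, p), (3, q, 19, d), (3, q, 19, m), (3, q, 19, p), (3, q, 32, d), (3, q, 32, m), (3, q, 32, p)}
(U ⋈ T) ⋈ Q (natural join on E): {(25, p, 3, z, 26), (27, a, 25, v, 6), (27, a, 25, z, 26), (3, n, 35, d, 19), (3, n, 35, d, 8), (3, q, 19, d, 19), (3, q, 19, d, 8), (3, q, 32, d, 19), (3, q, 32, d, 8)}
Apply σ_{F != p}; surviving tuples: {(27, a, 25, v, 6), (27, a, 25, z, 26), (3, n, 35, d, 19), (3, n, 35, d, 8), (3, q, 19, d, 19), (3, q, 19, d, 8), (3, q, 32, d, 19), (3, q, 32, d, 8)}
Projecting to G, B (4 duplicate(s) eliminated): {(19, 3), (26, 27), (6, 27), (8, 3)}

{(19, 3), (26, 27), (6, 27), (8, 3)}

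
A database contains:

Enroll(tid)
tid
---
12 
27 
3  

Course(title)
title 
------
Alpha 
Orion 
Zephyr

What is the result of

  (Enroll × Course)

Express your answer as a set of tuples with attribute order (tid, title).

{(12, Alpha), (12, Orion), (12, Zephyr), (27, Alpha), (27, Orion), (27, Zephyr), (3, Alpha), (3, Orion), (3, Zephyr)}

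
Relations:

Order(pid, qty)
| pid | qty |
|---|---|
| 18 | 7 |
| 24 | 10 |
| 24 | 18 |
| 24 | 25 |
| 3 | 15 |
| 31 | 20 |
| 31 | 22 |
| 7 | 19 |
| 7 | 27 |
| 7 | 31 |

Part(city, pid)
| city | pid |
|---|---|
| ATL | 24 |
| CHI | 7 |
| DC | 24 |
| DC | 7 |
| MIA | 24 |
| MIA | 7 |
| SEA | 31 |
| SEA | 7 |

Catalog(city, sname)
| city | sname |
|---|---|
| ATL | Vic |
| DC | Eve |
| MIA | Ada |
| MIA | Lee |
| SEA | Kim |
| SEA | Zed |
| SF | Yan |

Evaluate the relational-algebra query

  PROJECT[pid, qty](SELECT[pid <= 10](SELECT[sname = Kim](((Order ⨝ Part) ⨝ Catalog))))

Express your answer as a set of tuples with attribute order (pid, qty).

{(7, 19), (7, 27), (7, 31)}

Natural join on pid: {(24, 10, ATL), (24, 10, DC), (24, 10, MIA), (24, 18, ATL), (24, 18, DC), (24, 18, MIA), (24, 25, ATL), (24, 25, DC), (24, 25, MIA), (31, 20, SEA), (31, 22, SEA), (7, 19, CHI), (7, 19, DC), (7, 19, MIA), (7, 19, SEA), (7, 27, CHI), (7, 27, DC), (7, 27, MIA), (7, 27, SEA), (7, 31, CHI), (7, 31, DC), (7, 31, MIA), (7, 31, SEA)}
Natural join on city: {(24, 10, ATL, Vic), (24, 10, DC, Eve), (24, 10, MIA, Ada), (24, 10, MIA, Lee), (24, 18, ATL, Vic), (24, 18, DC, Eve), (24, 18, MIA, Ada), (24, 18, MIA, Lee), (24, 25, ATL, Vic), (24, 25, DC, Eve), (24, 25, MIA, Ada), (24, 25, MIA, Lee), (31, 20, SEA, Kim), (31, 20, SEA, Zed), (31, 22, SEA, Kim), (31, 22, SEA, Zed), (7, 19, DC, Eve), (7, 19, MIA, Ada), (7, 19, MIA, Lee), (7, 19, SEA, Kim), (7, 19, SEA, Zed), (7, 27, DC, Eve), (7, 27, MIA, Ada), (7, 27, MIA, Lee), (7, 27, SEA, Kim), (7, 27, SEA, Zed), (7, 31, DC, Eve), (7, 31, MIA, Ada), (7, 31, MIA, Lee), (7, 31, SEA, Kim), (7, 31, SEA, Zed)}
Apply σ_{sname = Kim}; surviving tuples: {(31, 20, SEA, Kim), (31, 22, SEA, Kim), (7, 19, SEA, Kim), (7, 27, SEA, Kim), (7, 31, SEA, Kim)}
Apply σ_{pid <= 10}; surviving tuples: {(7, 19, SEA, Kim), (7, 27, SEA, Kim), (7, 31, SEA, Kim)}
Keep only column(s) pid, qty: {(7, 19), (7, 27), (7, 31)}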